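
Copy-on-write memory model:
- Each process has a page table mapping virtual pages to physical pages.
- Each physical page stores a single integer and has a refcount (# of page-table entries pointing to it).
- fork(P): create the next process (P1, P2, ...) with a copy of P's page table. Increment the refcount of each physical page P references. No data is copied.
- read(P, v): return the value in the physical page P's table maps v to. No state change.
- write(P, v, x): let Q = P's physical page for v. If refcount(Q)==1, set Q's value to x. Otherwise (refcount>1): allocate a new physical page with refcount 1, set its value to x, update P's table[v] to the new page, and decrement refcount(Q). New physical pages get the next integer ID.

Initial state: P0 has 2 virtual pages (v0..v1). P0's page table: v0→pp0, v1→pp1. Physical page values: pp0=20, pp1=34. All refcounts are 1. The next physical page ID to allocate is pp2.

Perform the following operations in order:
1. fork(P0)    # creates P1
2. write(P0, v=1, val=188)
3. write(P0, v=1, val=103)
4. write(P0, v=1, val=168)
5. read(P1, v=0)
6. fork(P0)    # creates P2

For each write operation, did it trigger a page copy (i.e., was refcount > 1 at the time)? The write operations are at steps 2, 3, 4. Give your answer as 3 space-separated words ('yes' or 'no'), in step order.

Op 1: fork(P0) -> P1. 2 ppages; refcounts: pp0:2 pp1:2
Op 2: write(P0, v1, 188). refcount(pp1)=2>1 -> COPY to pp2. 3 ppages; refcounts: pp0:2 pp1:1 pp2:1
Op 3: write(P0, v1, 103). refcount(pp2)=1 -> write in place. 3 ppages; refcounts: pp0:2 pp1:1 pp2:1
Op 4: write(P0, v1, 168). refcount(pp2)=1 -> write in place. 3 ppages; refcounts: pp0:2 pp1:1 pp2:1
Op 5: read(P1, v0) -> 20. No state change.
Op 6: fork(P0) -> P2. 3 ppages; refcounts: pp0:3 pp1:1 pp2:2

yes no no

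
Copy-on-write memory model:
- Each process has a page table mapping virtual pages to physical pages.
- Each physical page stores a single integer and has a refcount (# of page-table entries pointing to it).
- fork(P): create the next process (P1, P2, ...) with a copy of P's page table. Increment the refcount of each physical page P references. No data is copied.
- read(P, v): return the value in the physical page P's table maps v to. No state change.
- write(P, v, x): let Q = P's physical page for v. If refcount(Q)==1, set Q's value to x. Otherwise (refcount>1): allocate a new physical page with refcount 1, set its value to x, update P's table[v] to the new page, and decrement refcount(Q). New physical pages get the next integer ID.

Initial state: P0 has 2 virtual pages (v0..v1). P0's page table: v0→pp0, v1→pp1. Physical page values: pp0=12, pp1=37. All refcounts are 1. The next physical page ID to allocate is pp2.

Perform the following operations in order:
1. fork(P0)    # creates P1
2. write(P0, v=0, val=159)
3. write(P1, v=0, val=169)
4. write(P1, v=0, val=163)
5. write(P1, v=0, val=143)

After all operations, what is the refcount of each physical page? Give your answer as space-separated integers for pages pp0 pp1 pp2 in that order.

Answer: 1 2 1

Derivation:
Op 1: fork(P0) -> P1. 2 ppages; refcounts: pp0:2 pp1:2
Op 2: write(P0, v0, 159). refcount(pp0)=2>1 -> COPY to pp2. 3 ppages; refcounts: pp0:1 pp1:2 pp2:1
Op 3: write(P1, v0, 169). refcount(pp0)=1 -> write in place. 3 ppages; refcounts: pp0:1 pp1:2 pp2:1
Op 4: write(P1, v0, 163). refcount(pp0)=1 -> write in place. 3 ppages; refcounts: pp0:1 pp1:2 pp2:1
Op 5: write(P1, v0, 143). refcount(pp0)=1 -> write in place. 3 ppages; refcounts: pp0:1 pp1:2 pp2:1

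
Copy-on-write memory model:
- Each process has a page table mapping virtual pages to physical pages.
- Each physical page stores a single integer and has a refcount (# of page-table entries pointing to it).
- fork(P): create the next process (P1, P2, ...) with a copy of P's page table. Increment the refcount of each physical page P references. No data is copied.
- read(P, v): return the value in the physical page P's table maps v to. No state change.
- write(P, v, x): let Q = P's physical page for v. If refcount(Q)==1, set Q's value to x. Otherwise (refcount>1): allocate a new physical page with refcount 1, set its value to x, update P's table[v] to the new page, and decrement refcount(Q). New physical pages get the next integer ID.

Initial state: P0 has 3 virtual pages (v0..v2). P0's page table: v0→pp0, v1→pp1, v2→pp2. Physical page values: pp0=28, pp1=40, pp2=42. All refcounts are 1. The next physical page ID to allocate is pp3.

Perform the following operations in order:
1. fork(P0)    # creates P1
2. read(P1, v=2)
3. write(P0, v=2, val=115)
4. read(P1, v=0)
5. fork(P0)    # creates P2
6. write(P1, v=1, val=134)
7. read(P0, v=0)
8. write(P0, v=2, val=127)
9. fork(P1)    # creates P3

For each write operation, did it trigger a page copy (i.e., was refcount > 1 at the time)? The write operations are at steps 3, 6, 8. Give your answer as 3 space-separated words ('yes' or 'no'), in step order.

Op 1: fork(P0) -> P1. 3 ppages; refcounts: pp0:2 pp1:2 pp2:2
Op 2: read(P1, v2) -> 42. No state change.
Op 3: write(P0, v2, 115). refcount(pp2)=2>1 -> COPY to pp3. 4 ppages; refcounts: pp0:2 pp1:2 pp2:1 pp3:1
Op 4: read(P1, v0) -> 28. No state change.
Op 5: fork(P0) -> P2. 4 ppages; refcounts: pp0:3 pp1:3 pp2:1 pp3:2
Op 6: write(P1, v1, 134). refcount(pp1)=3>1 -> COPY to pp4. 5 ppages; refcounts: pp0:3 pp1:2 pp2:1 pp3:2 pp4:1
Op 7: read(P0, v0) -> 28. No state change.
Op 8: write(P0, v2, 127). refcount(pp3)=2>1 -> COPY to pp5. 6 ppages; refcounts: pp0:3 pp1:2 pp2:1 pp3:1 pp4:1 pp5:1
Op 9: fork(P1) -> P3. 6 ppages; refcounts: pp0:4 pp1:2 pp2:2 pp3:1 pp4:2 pp5:1

yes yes yes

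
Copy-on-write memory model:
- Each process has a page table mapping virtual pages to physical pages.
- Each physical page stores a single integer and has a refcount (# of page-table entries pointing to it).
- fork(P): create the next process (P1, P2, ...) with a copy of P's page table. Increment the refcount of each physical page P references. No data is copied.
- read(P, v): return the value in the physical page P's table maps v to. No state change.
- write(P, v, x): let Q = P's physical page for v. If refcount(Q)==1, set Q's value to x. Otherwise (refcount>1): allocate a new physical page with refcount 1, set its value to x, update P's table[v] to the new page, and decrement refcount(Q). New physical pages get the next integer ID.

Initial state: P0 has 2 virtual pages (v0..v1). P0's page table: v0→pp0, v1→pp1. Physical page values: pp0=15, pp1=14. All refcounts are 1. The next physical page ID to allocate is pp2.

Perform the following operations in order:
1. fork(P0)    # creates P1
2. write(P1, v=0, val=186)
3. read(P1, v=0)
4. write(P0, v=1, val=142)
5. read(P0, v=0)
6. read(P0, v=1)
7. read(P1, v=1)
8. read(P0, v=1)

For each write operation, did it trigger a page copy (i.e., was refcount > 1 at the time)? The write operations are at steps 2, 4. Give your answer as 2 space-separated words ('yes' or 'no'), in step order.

Op 1: fork(P0) -> P1. 2 ppages; refcounts: pp0:2 pp1:2
Op 2: write(P1, v0, 186). refcount(pp0)=2>1 -> COPY to pp2. 3 ppages; refcounts: pp0:1 pp1:2 pp2:1
Op 3: read(P1, v0) -> 186. No state change.
Op 4: write(P0, v1, 142). refcount(pp1)=2>1 -> COPY to pp3. 4 ppages; refcounts: pp0:1 pp1:1 pp2:1 pp3:1
Op 5: read(P0, v0) -> 15. No state change.
Op 6: read(P0, v1) -> 142. No state change.
Op 7: read(P1, v1) -> 14. No state change.
Op 8: read(P0, v1) -> 142. No state change.

yes yes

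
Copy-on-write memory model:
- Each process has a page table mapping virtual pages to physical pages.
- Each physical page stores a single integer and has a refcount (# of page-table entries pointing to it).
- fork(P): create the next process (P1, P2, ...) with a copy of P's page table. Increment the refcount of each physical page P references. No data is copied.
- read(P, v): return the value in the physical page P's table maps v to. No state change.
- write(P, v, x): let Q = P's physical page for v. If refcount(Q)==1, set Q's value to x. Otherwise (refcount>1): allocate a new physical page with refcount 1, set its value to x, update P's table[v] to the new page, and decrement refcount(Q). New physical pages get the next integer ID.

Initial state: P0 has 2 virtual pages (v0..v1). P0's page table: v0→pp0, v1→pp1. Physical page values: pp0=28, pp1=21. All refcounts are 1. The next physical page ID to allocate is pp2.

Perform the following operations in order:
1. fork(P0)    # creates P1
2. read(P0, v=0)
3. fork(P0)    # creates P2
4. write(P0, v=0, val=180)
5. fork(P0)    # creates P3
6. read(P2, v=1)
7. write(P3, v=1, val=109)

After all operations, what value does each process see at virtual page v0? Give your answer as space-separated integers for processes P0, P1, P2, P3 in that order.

Op 1: fork(P0) -> P1. 2 ppages; refcounts: pp0:2 pp1:2
Op 2: read(P0, v0) -> 28. No state change.
Op 3: fork(P0) -> P2. 2 ppages; refcounts: pp0:3 pp1:3
Op 4: write(P0, v0, 180). refcount(pp0)=3>1 -> COPY to pp2. 3 ppages; refcounts: pp0:2 pp1:3 pp2:1
Op 5: fork(P0) -> P3. 3 ppages; refcounts: pp0:2 pp1:4 pp2:2
Op 6: read(P2, v1) -> 21. No state change.
Op 7: write(P3, v1, 109). refcount(pp1)=4>1 -> COPY to pp3. 4 ppages; refcounts: pp0:2 pp1:3 pp2:2 pp3:1
P0: v0 -> pp2 = 180
P1: v0 -> pp0 = 28
P2: v0 -> pp0 = 28
P3: v0 -> pp2 = 180

Answer: 180 28 28 180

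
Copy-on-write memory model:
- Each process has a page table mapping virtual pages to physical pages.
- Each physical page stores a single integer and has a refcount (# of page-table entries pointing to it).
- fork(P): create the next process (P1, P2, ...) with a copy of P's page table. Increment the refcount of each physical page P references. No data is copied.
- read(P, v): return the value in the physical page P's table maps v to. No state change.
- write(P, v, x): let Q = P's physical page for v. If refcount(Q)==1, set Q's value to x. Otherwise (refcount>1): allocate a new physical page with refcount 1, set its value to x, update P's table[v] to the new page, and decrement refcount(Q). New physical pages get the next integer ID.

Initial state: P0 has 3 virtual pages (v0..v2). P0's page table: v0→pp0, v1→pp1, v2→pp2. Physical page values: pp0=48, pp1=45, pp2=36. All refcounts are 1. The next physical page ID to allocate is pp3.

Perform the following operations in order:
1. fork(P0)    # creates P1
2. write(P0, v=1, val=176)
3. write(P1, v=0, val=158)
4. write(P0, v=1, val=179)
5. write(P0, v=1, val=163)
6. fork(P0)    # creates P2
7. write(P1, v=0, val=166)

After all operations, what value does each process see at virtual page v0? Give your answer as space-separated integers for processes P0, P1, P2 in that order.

Op 1: fork(P0) -> P1. 3 ppages; refcounts: pp0:2 pp1:2 pp2:2
Op 2: write(P0, v1, 176). refcount(pp1)=2>1 -> COPY to pp3. 4 ppages; refcounts: pp0:2 pp1:1 pp2:2 pp3:1
Op 3: write(P1, v0, 158). refcount(pp0)=2>1 -> COPY to pp4. 5 ppages; refcounts: pp0:1 pp1:1 pp2:2 pp3:1 pp4:1
Op 4: write(P0, v1, 179). refcount(pp3)=1 -> write in place. 5 ppages; refcounts: pp0:1 pp1:1 pp2:2 pp3:1 pp4:1
Op 5: write(P0, v1, 163). refcount(pp3)=1 -> write in place. 5 ppages; refcounts: pp0:1 pp1:1 pp2:2 pp3:1 pp4:1
Op 6: fork(P0) -> P2. 5 ppages; refcounts: pp0:2 pp1:1 pp2:3 pp3:2 pp4:1
Op 7: write(P1, v0, 166). refcount(pp4)=1 -> write in place. 5 ppages; refcounts: pp0:2 pp1:1 pp2:3 pp3:2 pp4:1
P0: v0 -> pp0 = 48
P1: v0 -> pp4 = 166
P2: v0 -> pp0 = 48

Answer: 48 166 48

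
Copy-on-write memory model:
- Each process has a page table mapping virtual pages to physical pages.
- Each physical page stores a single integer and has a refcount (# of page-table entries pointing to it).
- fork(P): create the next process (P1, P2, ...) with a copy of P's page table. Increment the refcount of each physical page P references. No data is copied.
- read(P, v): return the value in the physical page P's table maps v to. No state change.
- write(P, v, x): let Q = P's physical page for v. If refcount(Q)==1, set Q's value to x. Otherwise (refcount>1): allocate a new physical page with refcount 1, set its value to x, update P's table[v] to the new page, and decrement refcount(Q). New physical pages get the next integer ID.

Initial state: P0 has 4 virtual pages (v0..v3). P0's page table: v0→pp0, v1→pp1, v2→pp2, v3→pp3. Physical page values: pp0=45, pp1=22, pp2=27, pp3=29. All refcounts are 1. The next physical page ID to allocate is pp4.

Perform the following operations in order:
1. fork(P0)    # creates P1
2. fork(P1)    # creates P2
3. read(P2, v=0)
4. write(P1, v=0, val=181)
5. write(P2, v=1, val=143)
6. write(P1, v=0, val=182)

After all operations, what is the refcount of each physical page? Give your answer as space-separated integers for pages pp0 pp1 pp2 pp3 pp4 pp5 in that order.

Op 1: fork(P0) -> P1. 4 ppages; refcounts: pp0:2 pp1:2 pp2:2 pp3:2
Op 2: fork(P1) -> P2. 4 ppages; refcounts: pp0:3 pp1:3 pp2:3 pp3:3
Op 3: read(P2, v0) -> 45. No state change.
Op 4: write(P1, v0, 181). refcount(pp0)=3>1 -> COPY to pp4. 5 ppages; refcounts: pp0:2 pp1:3 pp2:3 pp3:3 pp4:1
Op 5: write(P2, v1, 143). refcount(pp1)=3>1 -> COPY to pp5. 6 ppages; refcounts: pp0:2 pp1:2 pp2:3 pp3:3 pp4:1 pp5:1
Op 6: write(P1, v0, 182). refcount(pp4)=1 -> write in place. 6 ppages; refcounts: pp0:2 pp1:2 pp2:3 pp3:3 pp4:1 pp5:1

Answer: 2 2 3 3 1 1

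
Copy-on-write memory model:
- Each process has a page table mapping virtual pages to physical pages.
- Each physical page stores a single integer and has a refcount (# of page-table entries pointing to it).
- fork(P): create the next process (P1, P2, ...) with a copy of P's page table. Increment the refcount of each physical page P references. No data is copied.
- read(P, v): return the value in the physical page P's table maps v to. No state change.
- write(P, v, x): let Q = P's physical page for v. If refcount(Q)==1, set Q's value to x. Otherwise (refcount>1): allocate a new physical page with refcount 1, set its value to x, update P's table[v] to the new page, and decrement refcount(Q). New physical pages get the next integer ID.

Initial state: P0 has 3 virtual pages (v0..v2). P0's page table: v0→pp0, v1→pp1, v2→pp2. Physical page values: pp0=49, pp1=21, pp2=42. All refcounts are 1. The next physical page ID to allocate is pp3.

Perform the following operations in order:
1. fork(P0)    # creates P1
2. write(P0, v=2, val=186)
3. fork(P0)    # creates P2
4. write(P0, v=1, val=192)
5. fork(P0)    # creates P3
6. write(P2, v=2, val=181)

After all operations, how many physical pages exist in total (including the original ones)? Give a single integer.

Answer: 6

Derivation:
Op 1: fork(P0) -> P1. 3 ppages; refcounts: pp0:2 pp1:2 pp2:2
Op 2: write(P0, v2, 186). refcount(pp2)=2>1 -> COPY to pp3. 4 ppages; refcounts: pp0:2 pp1:2 pp2:1 pp3:1
Op 3: fork(P0) -> P2. 4 ppages; refcounts: pp0:3 pp1:3 pp2:1 pp3:2
Op 4: write(P0, v1, 192). refcount(pp1)=3>1 -> COPY to pp4. 5 ppages; refcounts: pp0:3 pp1:2 pp2:1 pp3:2 pp4:1
Op 5: fork(P0) -> P3. 5 ppages; refcounts: pp0:4 pp1:2 pp2:1 pp3:3 pp4:2
Op 6: write(P2, v2, 181). refcount(pp3)=3>1 -> COPY to pp5. 6 ppages; refcounts: pp0:4 pp1:2 pp2:1 pp3:2 pp4:2 pp5:1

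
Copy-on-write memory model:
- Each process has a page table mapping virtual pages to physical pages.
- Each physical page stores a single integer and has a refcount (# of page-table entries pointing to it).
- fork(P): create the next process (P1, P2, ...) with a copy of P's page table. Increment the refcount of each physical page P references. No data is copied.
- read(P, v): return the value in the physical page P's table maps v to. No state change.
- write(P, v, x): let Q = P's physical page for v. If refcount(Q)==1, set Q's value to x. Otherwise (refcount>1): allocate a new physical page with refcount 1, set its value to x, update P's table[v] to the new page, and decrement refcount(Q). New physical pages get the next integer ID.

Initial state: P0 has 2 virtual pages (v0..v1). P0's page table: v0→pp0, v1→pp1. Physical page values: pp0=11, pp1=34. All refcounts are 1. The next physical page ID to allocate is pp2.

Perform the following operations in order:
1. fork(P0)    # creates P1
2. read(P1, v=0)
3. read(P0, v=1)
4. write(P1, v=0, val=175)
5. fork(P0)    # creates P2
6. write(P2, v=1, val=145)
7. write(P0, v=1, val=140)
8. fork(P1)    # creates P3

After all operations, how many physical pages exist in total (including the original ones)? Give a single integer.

Op 1: fork(P0) -> P1. 2 ppages; refcounts: pp0:2 pp1:2
Op 2: read(P1, v0) -> 11. No state change.
Op 3: read(P0, v1) -> 34. No state change.
Op 4: write(P1, v0, 175). refcount(pp0)=2>1 -> COPY to pp2. 3 ppages; refcounts: pp0:1 pp1:2 pp2:1
Op 5: fork(P0) -> P2. 3 ppages; refcounts: pp0:2 pp1:3 pp2:1
Op 6: write(P2, v1, 145). refcount(pp1)=3>1 -> COPY to pp3. 4 ppages; refcounts: pp0:2 pp1:2 pp2:1 pp3:1
Op 7: write(P0, v1, 140). refcount(pp1)=2>1 -> COPY to pp4. 5 ppages; refcounts: pp0:2 pp1:1 pp2:1 pp3:1 pp4:1
Op 8: fork(P1) -> P3. 5 ppages; refcounts: pp0:2 pp1:2 pp2:2 pp3:1 pp4:1

Answer: 5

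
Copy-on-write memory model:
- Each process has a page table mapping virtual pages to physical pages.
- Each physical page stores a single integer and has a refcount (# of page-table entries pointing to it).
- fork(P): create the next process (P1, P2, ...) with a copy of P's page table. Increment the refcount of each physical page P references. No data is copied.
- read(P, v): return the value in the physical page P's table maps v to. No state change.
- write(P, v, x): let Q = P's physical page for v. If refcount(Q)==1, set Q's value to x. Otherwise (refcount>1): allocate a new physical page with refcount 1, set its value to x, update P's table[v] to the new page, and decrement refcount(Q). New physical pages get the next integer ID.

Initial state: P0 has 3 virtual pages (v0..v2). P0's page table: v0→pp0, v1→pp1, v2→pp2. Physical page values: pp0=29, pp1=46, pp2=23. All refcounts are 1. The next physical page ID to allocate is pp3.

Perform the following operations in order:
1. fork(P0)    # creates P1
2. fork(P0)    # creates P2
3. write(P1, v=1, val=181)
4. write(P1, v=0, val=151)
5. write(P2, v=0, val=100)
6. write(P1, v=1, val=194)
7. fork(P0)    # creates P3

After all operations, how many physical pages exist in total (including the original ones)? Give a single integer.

Answer: 6

Derivation:
Op 1: fork(P0) -> P1. 3 ppages; refcounts: pp0:2 pp1:2 pp2:2
Op 2: fork(P0) -> P2. 3 ppages; refcounts: pp0:3 pp1:3 pp2:3
Op 3: write(P1, v1, 181). refcount(pp1)=3>1 -> COPY to pp3. 4 ppages; refcounts: pp0:3 pp1:2 pp2:3 pp3:1
Op 4: write(P1, v0, 151). refcount(pp0)=3>1 -> COPY to pp4. 5 ppages; refcounts: pp0:2 pp1:2 pp2:3 pp3:1 pp4:1
Op 5: write(P2, v0, 100). refcount(pp0)=2>1 -> COPY to pp5. 6 ppages; refcounts: pp0:1 pp1:2 pp2:3 pp3:1 pp4:1 pp5:1
Op 6: write(P1, v1, 194). refcount(pp3)=1 -> write in place. 6 ppages; refcounts: pp0:1 pp1:2 pp2:3 pp3:1 pp4:1 pp5:1
Op 7: fork(P0) -> P3. 6 ppages; refcounts: pp0:2 pp1:3 pp2:4 pp3:1 pp4:1 pp5:1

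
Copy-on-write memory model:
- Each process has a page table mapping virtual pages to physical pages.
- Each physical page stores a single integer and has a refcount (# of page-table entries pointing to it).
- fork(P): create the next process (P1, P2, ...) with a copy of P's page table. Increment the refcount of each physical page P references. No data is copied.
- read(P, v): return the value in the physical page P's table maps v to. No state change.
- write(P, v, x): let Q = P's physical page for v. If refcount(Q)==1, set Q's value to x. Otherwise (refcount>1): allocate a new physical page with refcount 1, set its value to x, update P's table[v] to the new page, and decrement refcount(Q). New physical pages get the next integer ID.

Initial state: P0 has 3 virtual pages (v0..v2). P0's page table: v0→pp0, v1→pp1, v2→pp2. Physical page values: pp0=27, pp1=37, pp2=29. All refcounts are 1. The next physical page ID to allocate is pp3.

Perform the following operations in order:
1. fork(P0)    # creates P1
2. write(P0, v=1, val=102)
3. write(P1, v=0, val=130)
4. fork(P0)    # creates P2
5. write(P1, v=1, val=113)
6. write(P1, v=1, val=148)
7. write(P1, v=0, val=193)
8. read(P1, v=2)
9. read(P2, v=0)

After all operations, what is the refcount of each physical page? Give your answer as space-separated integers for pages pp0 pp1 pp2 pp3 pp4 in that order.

Op 1: fork(P0) -> P1. 3 ppages; refcounts: pp0:2 pp1:2 pp2:2
Op 2: write(P0, v1, 102). refcount(pp1)=2>1 -> COPY to pp3. 4 ppages; refcounts: pp0:2 pp1:1 pp2:2 pp3:1
Op 3: write(P1, v0, 130). refcount(pp0)=2>1 -> COPY to pp4. 5 ppages; refcounts: pp0:1 pp1:1 pp2:2 pp3:1 pp4:1
Op 4: fork(P0) -> P2. 5 ppages; refcounts: pp0:2 pp1:1 pp2:3 pp3:2 pp4:1
Op 5: write(P1, v1, 113). refcount(pp1)=1 -> write in place. 5 ppages; refcounts: pp0:2 pp1:1 pp2:3 pp3:2 pp4:1
Op 6: write(P1, v1, 148). refcount(pp1)=1 -> write in place. 5 ppages; refcounts: pp0:2 pp1:1 pp2:3 pp3:2 pp4:1
Op 7: write(P1, v0, 193). refcount(pp4)=1 -> write in place. 5 ppages; refcounts: pp0:2 pp1:1 pp2:3 pp3:2 pp4:1
Op 8: read(P1, v2) -> 29. No state change.
Op 9: read(P2, v0) -> 27. No state change.

Answer: 2 1 3 2 1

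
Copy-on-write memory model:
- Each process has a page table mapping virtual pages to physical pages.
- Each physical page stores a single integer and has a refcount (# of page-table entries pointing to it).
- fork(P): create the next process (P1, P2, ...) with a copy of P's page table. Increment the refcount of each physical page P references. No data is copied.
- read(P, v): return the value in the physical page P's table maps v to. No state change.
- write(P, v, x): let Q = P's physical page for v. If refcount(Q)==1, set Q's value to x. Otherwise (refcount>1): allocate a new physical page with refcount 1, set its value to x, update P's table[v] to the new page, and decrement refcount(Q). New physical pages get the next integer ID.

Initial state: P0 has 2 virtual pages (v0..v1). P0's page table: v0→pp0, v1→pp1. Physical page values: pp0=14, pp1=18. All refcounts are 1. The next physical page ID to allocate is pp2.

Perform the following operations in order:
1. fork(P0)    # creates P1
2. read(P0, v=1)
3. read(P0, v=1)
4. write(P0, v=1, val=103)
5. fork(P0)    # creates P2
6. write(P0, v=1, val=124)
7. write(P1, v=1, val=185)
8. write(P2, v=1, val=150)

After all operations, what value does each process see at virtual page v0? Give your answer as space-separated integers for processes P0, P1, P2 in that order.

Answer: 14 14 14

Derivation:
Op 1: fork(P0) -> P1. 2 ppages; refcounts: pp0:2 pp1:2
Op 2: read(P0, v1) -> 18. No state change.
Op 3: read(P0, v1) -> 18. No state change.
Op 4: write(P0, v1, 103). refcount(pp1)=2>1 -> COPY to pp2. 3 ppages; refcounts: pp0:2 pp1:1 pp2:1
Op 5: fork(P0) -> P2. 3 ppages; refcounts: pp0:3 pp1:1 pp2:2
Op 6: write(P0, v1, 124). refcount(pp2)=2>1 -> COPY to pp3. 4 ppages; refcounts: pp0:3 pp1:1 pp2:1 pp3:1
Op 7: write(P1, v1, 185). refcount(pp1)=1 -> write in place. 4 ppages; refcounts: pp0:3 pp1:1 pp2:1 pp3:1
Op 8: write(P2, v1, 150). refcount(pp2)=1 -> write in place. 4 ppages; refcounts: pp0:3 pp1:1 pp2:1 pp3:1
P0: v0 -> pp0 = 14
P1: v0 -> pp0 = 14
P2: v0 -> pp0 = 14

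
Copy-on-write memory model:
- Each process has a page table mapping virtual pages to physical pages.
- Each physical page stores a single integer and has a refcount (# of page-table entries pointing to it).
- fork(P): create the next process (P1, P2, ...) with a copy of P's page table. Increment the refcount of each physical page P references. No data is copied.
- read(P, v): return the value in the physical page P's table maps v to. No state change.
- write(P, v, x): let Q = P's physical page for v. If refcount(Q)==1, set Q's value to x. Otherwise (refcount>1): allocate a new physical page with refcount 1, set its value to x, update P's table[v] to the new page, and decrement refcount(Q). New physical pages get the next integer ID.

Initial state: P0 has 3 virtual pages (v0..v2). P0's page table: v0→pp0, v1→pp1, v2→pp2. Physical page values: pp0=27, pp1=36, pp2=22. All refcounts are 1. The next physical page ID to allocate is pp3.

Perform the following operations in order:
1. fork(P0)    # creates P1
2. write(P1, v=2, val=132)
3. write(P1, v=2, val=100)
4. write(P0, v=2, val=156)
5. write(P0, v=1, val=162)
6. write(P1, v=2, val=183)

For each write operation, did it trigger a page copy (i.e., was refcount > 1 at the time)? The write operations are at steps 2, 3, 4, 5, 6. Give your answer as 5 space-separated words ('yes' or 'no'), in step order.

Op 1: fork(P0) -> P1. 3 ppages; refcounts: pp0:2 pp1:2 pp2:2
Op 2: write(P1, v2, 132). refcount(pp2)=2>1 -> COPY to pp3. 4 ppages; refcounts: pp0:2 pp1:2 pp2:1 pp3:1
Op 3: write(P1, v2, 100). refcount(pp3)=1 -> write in place. 4 ppages; refcounts: pp0:2 pp1:2 pp2:1 pp3:1
Op 4: write(P0, v2, 156). refcount(pp2)=1 -> write in place. 4 ppages; refcounts: pp0:2 pp1:2 pp2:1 pp3:1
Op 5: write(P0, v1, 162). refcount(pp1)=2>1 -> COPY to pp4. 5 ppages; refcounts: pp0:2 pp1:1 pp2:1 pp3:1 pp4:1
Op 6: write(P1, v2, 183). refcount(pp3)=1 -> write in place. 5 ppages; refcounts: pp0:2 pp1:1 pp2:1 pp3:1 pp4:1

yes no no yes no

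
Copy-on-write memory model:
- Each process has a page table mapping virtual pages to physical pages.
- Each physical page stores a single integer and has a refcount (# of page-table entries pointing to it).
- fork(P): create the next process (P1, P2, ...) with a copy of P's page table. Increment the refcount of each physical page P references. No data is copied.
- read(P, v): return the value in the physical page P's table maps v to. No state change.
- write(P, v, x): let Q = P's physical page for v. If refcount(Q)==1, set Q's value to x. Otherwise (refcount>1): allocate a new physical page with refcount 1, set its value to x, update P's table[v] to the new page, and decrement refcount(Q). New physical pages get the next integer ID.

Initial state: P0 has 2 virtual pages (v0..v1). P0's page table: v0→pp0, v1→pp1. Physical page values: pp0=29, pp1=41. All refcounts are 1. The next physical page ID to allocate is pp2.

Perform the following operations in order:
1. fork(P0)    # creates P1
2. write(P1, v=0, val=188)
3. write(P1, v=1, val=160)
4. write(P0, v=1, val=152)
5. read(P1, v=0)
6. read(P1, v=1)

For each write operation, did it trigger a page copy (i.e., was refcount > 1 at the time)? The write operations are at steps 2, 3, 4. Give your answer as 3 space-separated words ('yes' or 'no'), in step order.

Op 1: fork(P0) -> P1. 2 ppages; refcounts: pp0:2 pp1:2
Op 2: write(P1, v0, 188). refcount(pp0)=2>1 -> COPY to pp2. 3 ppages; refcounts: pp0:1 pp1:2 pp2:1
Op 3: write(P1, v1, 160). refcount(pp1)=2>1 -> COPY to pp3. 4 ppages; refcounts: pp0:1 pp1:1 pp2:1 pp3:1
Op 4: write(P0, v1, 152). refcount(pp1)=1 -> write in place. 4 ppages; refcounts: pp0:1 pp1:1 pp2:1 pp3:1
Op 5: read(P1, v0) -> 188. No state change.
Op 6: read(P1, v1) -> 160. No state change.

yes yes no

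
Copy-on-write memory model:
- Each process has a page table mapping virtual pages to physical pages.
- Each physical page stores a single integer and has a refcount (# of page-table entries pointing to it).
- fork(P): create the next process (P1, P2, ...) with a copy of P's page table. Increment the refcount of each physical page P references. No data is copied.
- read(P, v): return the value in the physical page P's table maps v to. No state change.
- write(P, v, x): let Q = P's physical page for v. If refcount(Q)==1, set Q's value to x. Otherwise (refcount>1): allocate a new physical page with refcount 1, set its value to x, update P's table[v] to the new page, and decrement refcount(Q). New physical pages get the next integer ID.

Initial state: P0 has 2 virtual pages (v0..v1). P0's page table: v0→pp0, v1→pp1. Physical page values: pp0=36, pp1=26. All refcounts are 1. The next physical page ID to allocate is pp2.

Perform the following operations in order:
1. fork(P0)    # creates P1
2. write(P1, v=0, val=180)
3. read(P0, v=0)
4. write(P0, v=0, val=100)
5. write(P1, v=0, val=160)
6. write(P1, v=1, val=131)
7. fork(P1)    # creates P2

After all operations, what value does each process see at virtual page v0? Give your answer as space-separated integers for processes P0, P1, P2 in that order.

Answer: 100 160 160

Derivation:
Op 1: fork(P0) -> P1. 2 ppages; refcounts: pp0:2 pp1:2
Op 2: write(P1, v0, 180). refcount(pp0)=2>1 -> COPY to pp2. 3 ppages; refcounts: pp0:1 pp1:2 pp2:1
Op 3: read(P0, v0) -> 36. No state change.
Op 4: write(P0, v0, 100). refcount(pp0)=1 -> write in place. 3 ppages; refcounts: pp0:1 pp1:2 pp2:1
Op 5: write(P1, v0, 160). refcount(pp2)=1 -> write in place. 3 ppages; refcounts: pp0:1 pp1:2 pp2:1
Op 6: write(P1, v1, 131). refcount(pp1)=2>1 -> COPY to pp3. 4 ppages; refcounts: pp0:1 pp1:1 pp2:1 pp3:1
Op 7: fork(P1) -> P2. 4 ppages; refcounts: pp0:1 pp1:1 pp2:2 pp3:2
P0: v0 -> pp0 = 100
P1: v0 -> pp2 = 160
P2: v0 -> pp2 = 160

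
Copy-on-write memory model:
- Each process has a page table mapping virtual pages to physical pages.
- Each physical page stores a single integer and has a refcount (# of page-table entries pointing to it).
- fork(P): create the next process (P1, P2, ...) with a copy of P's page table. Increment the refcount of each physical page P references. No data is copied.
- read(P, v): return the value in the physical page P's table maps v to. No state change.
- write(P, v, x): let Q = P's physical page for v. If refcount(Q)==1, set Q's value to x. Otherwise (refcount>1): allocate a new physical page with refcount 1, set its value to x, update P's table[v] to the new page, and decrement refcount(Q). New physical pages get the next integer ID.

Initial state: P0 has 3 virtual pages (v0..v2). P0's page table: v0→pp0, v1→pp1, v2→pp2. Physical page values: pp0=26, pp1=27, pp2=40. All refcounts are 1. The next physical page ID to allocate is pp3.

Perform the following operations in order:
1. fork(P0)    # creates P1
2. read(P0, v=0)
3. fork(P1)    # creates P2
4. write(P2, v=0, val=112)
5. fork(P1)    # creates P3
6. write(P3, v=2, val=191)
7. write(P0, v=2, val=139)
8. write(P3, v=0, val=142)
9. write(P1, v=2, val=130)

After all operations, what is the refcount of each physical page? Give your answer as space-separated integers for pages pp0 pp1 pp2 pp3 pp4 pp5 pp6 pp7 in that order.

Answer: 2 4 1 1 1 1 1 1

Derivation:
Op 1: fork(P0) -> P1. 3 ppages; refcounts: pp0:2 pp1:2 pp2:2
Op 2: read(P0, v0) -> 26. No state change.
Op 3: fork(P1) -> P2. 3 ppages; refcounts: pp0:3 pp1:3 pp2:3
Op 4: write(P2, v0, 112). refcount(pp0)=3>1 -> COPY to pp3. 4 ppages; refcounts: pp0:2 pp1:3 pp2:3 pp3:1
Op 5: fork(P1) -> P3. 4 ppages; refcounts: pp0:3 pp1:4 pp2:4 pp3:1
Op 6: write(P3, v2, 191). refcount(pp2)=4>1 -> COPY to pp4. 5 ppages; refcounts: pp0:3 pp1:4 pp2:3 pp3:1 pp4:1
Op 7: write(P0, v2, 139). refcount(pp2)=3>1 -> COPY to pp5. 6 ppages; refcounts: pp0:3 pp1:4 pp2:2 pp3:1 pp4:1 pp5:1
Op 8: write(P3, v0, 142). refcount(pp0)=3>1 -> COPY to pp6. 7 ppages; refcounts: pp0:2 pp1:4 pp2:2 pp3:1 pp4:1 pp5:1 pp6:1
Op 9: write(P1, v2, 130). refcount(pp2)=2>1 -> COPY to pp7. 8 ppages; refcounts: pp0:2 pp1:4 pp2:1 pp3:1 pp4:1 pp5:1 pp6:1 pp7:1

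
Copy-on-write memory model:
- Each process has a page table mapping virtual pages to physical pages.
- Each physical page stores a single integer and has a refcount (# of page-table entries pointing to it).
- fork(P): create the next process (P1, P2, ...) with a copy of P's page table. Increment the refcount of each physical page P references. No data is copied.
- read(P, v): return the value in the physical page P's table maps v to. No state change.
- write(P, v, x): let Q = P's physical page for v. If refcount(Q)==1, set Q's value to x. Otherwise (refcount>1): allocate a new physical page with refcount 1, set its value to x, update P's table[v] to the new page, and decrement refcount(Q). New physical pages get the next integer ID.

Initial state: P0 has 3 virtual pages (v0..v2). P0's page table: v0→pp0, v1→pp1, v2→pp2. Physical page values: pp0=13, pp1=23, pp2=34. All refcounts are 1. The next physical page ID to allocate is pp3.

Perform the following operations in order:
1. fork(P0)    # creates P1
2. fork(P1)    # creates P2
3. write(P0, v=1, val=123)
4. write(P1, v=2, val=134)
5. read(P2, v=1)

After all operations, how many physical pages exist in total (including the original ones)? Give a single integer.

Answer: 5

Derivation:
Op 1: fork(P0) -> P1. 3 ppages; refcounts: pp0:2 pp1:2 pp2:2
Op 2: fork(P1) -> P2. 3 ppages; refcounts: pp0:3 pp1:3 pp2:3
Op 3: write(P0, v1, 123). refcount(pp1)=3>1 -> COPY to pp3. 4 ppages; refcounts: pp0:3 pp1:2 pp2:3 pp3:1
Op 4: write(P1, v2, 134). refcount(pp2)=3>1 -> COPY to pp4. 5 ppages; refcounts: pp0:3 pp1:2 pp2:2 pp3:1 pp4:1
Op 5: read(P2, v1) -> 23. No state change.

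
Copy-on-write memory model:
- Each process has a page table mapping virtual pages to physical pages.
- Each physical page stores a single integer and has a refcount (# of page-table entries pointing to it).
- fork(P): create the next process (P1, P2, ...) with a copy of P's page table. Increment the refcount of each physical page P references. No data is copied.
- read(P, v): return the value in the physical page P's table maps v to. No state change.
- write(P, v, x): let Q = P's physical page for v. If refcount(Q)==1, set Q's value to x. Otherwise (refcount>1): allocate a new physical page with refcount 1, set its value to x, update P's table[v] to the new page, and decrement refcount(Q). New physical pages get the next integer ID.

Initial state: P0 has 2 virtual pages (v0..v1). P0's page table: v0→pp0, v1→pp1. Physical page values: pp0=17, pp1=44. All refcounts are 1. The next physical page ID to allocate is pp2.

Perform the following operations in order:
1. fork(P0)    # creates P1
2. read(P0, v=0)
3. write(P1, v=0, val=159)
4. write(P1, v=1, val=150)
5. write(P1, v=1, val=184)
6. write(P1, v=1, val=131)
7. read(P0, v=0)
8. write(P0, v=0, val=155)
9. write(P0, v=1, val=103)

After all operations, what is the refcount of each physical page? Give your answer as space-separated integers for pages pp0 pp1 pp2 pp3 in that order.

Answer: 1 1 1 1

Derivation:
Op 1: fork(P0) -> P1. 2 ppages; refcounts: pp0:2 pp1:2
Op 2: read(P0, v0) -> 17. No state change.
Op 3: write(P1, v0, 159). refcount(pp0)=2>1 -> COPY to pp2. 3 ppages; refcounts: pp0:1 pp1:2 pp2:1
Op 4: write(P1, v1, 150). refcount(pp1)=2>1 -> COPY to pp3. 4 ppages; refcounts: pp0:1 pp1:1 pp2:1 pp3:1
Op 5: write(P1, v1, 184). refcount(pp3)=1 -> write in place. 4 ppages; refcounts: pp0:1 pp1:1 pp2:1 pp3:1
Op 6: write(P1, v1, 131). refcount(pp3)=1 -> write in place. 4 ppages; refcounts: pp0:1 pp1:1 pp2:1 pp3:1
Op 7: read(P0, v0) -> 17. No state change.
Op 8: write(P0, v0, 155). refcount(pp0)=1 -> write in place. 4 ppages; refcounts: pp0:1 pp1:1 pp2:1 pp3:1
Op 9: write(P0, v1, 103). refcount(pp1)=1 -> write in place. 4 ppages; refcounts: pp0:1 pp1:1 pp2:1 pp3:1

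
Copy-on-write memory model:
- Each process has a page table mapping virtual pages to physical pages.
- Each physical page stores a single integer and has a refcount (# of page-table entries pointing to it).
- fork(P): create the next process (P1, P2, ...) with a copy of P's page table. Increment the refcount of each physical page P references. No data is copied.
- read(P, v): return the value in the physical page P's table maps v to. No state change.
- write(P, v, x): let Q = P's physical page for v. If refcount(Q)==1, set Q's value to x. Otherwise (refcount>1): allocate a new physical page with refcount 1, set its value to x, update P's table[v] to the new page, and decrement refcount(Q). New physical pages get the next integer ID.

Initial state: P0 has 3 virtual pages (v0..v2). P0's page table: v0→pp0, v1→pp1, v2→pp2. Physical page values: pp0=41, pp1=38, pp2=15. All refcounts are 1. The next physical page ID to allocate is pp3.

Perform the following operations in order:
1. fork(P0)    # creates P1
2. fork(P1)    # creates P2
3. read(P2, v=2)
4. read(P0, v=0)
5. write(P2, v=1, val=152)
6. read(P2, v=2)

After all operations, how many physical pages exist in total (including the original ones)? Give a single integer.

Op 1: fork(P0) -> P1. 3 ppages; refcounts: pp0:2 pp1:2 pp2:2
Op 2: fork(P1) -> P2. 3 ppages; refcounts: pp0:3 pp1:3 pp2:3
Op 3: read(P2, v2) -> 15. No state change.
Op 4: read(P0, v0) -> 41. No state change.
Op 5: write(P2, v1, 152). refcount(pp1)=3>1 -> COPY to pp3. 4 ppages; refcounts: pp0:3 pp1:2 pp2:3 pp3:1
Op 6: read(P2, v2) -> 15. No state change.

Answer: 4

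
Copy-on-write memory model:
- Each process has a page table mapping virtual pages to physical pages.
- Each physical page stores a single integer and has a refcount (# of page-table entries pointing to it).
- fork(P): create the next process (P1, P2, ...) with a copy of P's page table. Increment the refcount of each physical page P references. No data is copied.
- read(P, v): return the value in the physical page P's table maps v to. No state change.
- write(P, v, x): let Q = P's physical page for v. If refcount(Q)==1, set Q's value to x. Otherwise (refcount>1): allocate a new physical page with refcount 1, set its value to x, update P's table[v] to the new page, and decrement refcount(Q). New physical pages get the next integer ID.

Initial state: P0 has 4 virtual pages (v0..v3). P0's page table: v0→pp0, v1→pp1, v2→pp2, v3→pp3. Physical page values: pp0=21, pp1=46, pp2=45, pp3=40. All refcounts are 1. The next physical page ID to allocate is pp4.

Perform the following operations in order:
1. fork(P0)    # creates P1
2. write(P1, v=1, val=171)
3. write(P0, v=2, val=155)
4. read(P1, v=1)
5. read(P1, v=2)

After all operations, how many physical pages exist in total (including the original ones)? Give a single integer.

Op 1: fork(P0) -> P1. 4 ppages; refcounts: pp0:2 pp1:2 pp2:2 pp3:2
Op 2: write(P1, v1, 171). refcount(pp1)=2>1 -> COPY to pp4. 5 ppages; refcounts: pp0:2 pp1:1 pp2:2 pp3:2 pp4:1
Op 3: write(P0, v2, 155). refcount(pp2)=2>1 -> COPY to pp5. 6 ppages; refcounts: pp0:2 pp1:1 pp2:1 pp3:2 pp4:1 pp5:1
Op 4: read(P1, v1) -> 171. No state change.
Op 5: read(P1, v2) -> 45. No state change.

Answer: 6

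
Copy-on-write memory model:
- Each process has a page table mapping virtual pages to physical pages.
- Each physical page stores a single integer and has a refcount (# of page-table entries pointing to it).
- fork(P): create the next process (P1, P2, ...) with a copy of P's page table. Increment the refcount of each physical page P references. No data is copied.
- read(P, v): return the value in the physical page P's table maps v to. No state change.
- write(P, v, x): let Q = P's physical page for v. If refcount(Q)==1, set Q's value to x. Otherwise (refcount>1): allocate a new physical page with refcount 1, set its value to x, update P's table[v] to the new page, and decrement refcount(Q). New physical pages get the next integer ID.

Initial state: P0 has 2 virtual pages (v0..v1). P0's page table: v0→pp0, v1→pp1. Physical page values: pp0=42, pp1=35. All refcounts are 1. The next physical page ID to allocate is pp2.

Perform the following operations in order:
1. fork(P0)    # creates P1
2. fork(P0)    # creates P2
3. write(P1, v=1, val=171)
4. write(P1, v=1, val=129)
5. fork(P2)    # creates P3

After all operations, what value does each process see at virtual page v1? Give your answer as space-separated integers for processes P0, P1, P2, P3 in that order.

Answer: 35 129 35 35

Derivation:
Op 1: fork(P0) -> P1. 2 ppages; refcounts: pp0:2 pp1:2
Op 2: fork(P0) -> P2. 2 ppages; refcounts: pp0:3 pp1:3
Op 3: write(P1, v1, 171). refcount(pp1)=3>1 -> COPY to pp2. 3 ppages; refcounts: pp0:3 pp1:2 pp2:1
Op 4: write(P1, v1, 129). refcount(pp2)=1 -> write in place. 3 ppages; refcounts: pp0:3 pp1:2 pp2:1
Op 5: fork(P2) -> P3. 3 ppages; refcounts: pp0:4 pp1:3 pp2:1
P0: v1 -> pp1 = 35
P1: v1 -> pp2 = 129
P2: v1 -> pp1 = 35
P3: v1 -> pp1 = 35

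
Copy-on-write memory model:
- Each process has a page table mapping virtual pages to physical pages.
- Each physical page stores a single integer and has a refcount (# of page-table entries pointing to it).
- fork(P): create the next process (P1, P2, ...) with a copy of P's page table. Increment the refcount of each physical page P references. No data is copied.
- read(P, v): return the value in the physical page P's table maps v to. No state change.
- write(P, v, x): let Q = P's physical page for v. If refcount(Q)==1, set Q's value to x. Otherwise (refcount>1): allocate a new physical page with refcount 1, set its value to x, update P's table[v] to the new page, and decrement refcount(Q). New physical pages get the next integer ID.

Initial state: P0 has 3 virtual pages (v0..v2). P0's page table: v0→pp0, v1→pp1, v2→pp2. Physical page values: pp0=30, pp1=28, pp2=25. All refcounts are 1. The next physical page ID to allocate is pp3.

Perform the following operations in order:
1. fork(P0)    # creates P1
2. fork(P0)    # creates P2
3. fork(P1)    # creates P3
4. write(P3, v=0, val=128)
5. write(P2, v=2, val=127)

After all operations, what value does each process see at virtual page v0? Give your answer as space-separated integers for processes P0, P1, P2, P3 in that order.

Op 1: fork(P0) -> P1. 3 ppages; refcounts: pp0:2 pp1:2 pp2:2
Op 2: fork(P0) -> P2. 3 ppages; refcounts: pp0:3 pp1:3 pp2:3
Op 3: fork(P1) -> P3. 3 ppages; refcounts: pp0:4 pp1:4 pp2:4
Op 4: write(P3, v0, 128). refcount(pp0)=4>1 -> COPY to pp3. 4 ppages; refcounts: pp0:3 pp1:4 pp2:4 pp3:1
Op 5: write(P2, v2, 127). refcount(pp2)=4>1 -> COPY to pp4. 5 ppages; refcounts: pp0:3 pp1:4 pp2:3 pp3:1 pp4:1
P0: v0 -> pp0 = 30
P1: v0 -> pp0 = 30
P2: v0 -> pp0 = 30
P3: v0 -> pp3 = 128

Answer: 30 30 30 128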